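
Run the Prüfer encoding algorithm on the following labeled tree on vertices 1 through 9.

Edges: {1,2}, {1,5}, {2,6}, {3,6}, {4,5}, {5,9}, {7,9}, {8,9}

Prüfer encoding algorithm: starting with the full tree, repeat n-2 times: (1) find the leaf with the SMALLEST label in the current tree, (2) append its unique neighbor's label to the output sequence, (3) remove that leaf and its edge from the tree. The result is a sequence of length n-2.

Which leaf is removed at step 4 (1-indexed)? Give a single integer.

Answer: 2

Derivation:
Step 1: current leaves = {3,4,7,8}. Remove leaf 3 (neighbor: 6).
Step 2: current leaves = {4,6,7,8}. Remove leaf 4 (neighbor: 5).
Step 3: current leaves = {6,7,8}. Remove leaf 6 (neighbor: 2).
Step 4: current leaves = {2,7,8}. Remove leaf 2 (neighbor: 1).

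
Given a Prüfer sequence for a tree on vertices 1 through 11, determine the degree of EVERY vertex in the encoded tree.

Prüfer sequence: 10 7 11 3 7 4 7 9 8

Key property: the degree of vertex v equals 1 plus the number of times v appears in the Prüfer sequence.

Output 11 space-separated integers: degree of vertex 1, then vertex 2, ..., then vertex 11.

p_1 = 10: count[10] becomes 1
p_2 = 7: count[7] becomes 1
p_3 = 11: count[11] becomes 1
p_4 = 3: count[3] becomes 1
p_5 = 7: count[7] becomes 2
p_6 = 4: count[4] becomes 1
p_7 = 7: count[7] becomes 3
p_8 = 9: count[9] becomes 1
p_9 = 8: count[8] becomes 1
Degrees (1 + count): deg[1]=1+0=1, deg[2]=1+0=1, deg[3]=1+1=2, deg[4]=1+1=2, deg[5]=1+0=1, deg[6]=1+0=1, deg[7]=1+3=4, deg[8]=1+1=2, deg[9]=1+1=2, deg[10]=1+1=2, deg[11]=1+1=2

Answer: 1 1 2 2 1 1 4 2 2 2 2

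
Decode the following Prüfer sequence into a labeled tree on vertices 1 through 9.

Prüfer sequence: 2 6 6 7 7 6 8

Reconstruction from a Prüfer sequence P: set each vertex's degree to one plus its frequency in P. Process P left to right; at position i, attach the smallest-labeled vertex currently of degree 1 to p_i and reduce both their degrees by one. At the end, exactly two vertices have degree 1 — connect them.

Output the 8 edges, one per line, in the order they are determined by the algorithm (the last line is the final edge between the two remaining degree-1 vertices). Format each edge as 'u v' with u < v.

Answer: 1 2
2 6
3 6
4 7
5 7
6 7
6 8
8 9

Derivation:
Initial degrees: {1:1, 2:2, 3:1, 4:1, 5:1, 6:4, 7:3, 8:2, 9:1}
Step 1: smallest deg-1 vertex = 1, p_1 = 2. Add edge {1,2}. Now deg[1]=0, deg[2]=1.
Step 2: smallest deg-1 vertex = 2, p_2 = 6. Add edge {2,6}. Now deg[2]=0, deg[6]=3.
Step 3: smallest deg-1 vertex = 3, p_3 = 6. Add edge {3,6}. Now deg[3]=0, deg[6]=2.
Step 4: smallest deg-1 vertex = 4, p_4 = 7. Add edge {4,7}. Now deg[4]=0, deg[7]=2.
Step 5: smallest deg-1 vertex = 5, p_5 = 7. Add edge {5,7}. Now deg[5]=0, deg[7]=1.
Step 6: smallest deg-1 vertex = 7, p_6 = 6. Add edge {6,7}. Now deg[7]=0, deg[6]=1.
Step 7: smallest deg-1 vertex = 6, p_7 = 8. Add edge {6,8}. Now deg[6]=0, deg[8]=1.
Final: two remaining deg-1 vertices are 8, 9. Add edge {8,9}.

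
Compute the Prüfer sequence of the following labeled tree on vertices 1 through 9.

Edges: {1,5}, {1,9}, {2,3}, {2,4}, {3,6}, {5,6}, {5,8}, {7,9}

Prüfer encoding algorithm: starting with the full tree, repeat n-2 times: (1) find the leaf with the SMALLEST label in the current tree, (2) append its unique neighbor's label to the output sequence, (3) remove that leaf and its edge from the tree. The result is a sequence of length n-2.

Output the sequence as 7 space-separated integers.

Answer: 2 3 6 5 9 5 1

Derivation:
Step 1: leaves = {4,7,8}. Remove smallest leaf 4, emit neighbor 2.
Step 2: leaves = {2,7,8}. Remove smallest leaf 2, emit neighbor 3.
Step 3: leaves = {3,7,8}. Remove smallest leaf 3, emit neighbor 6.
Step 4: leaves = {6,7,8}. Remove smallest leaf 6, emit neighbor 5.
Step 5: leaves = {7,8}. Remove smallest leaf 7, emit neighbor 9.
Step 6: leaves = {8,9}. Remove smallest leaf 8, emit neighbor 5.
Step 7: leaves = {5,9}. Remove smallest leaf 5, emit neighbor 1.
Done: 2 vertices remain (1, 9). Sequence = [2 3 6 5 9 5 1]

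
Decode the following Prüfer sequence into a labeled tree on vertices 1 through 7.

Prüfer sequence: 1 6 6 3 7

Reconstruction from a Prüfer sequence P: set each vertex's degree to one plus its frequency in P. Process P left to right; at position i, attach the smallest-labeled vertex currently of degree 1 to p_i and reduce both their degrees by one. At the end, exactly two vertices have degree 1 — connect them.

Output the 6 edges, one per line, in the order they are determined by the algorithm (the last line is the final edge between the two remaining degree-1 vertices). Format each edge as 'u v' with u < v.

Initial degrees: {1:2, 2:1, 3:2, 4:1, 5:1, 6:3, 7:2}
Step 1: smallest deg-1 vertex = 2, p_1 = 1. Add edge {1,2}. Now deg[2]=0, deg[1]=1.
Step 2: smallest deg-1 vertex = 1, p_2 = 6. Add edge {1,6}. Now deg[1]=0, deg[6]=2.
Step 3: smallest deg-1 vertex = 4, p_3 = 6. Add edge {4,6}. Now deg[4]=0, deg[6]=1.
Step 4: smallest deg-1 vertex = 5, p_4 = 3. Add edge {3,5}. Now deg[5]=0, deg[3]=1.
Step 5: smallest deg-1 vertex = 3, p_5 = 7. Add edge {3,7}. Now deg[3]=0, deg[7]=1.
Final: two remaining deg-1 vertices are 6, 7. Add edge {6,7}.

Answer: 1 2
1 6
4 6
3 5
3 7
6 7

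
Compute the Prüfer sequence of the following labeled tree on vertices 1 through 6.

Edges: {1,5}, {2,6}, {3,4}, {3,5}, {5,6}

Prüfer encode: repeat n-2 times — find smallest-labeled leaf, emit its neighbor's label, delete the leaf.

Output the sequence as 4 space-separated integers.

Answer: 5 6 3 5

Derivation:
Step 1: leaves = {1,2,4}. Remove smallest leaf 1, emit neighbor 5.
Step 2: leaves = {2,4}. Remove smallest leaf 2, emit neighbor 6.
Step 3: leaves = {4,6}. Remove smallest leaf 4, emit neighbor 3.
Step 4: leaves = {3,6}. Remove smallest leaf 3, emit neighbor 5.
Done: 2 vertices remain (5, 6). Sequence = [5 6 3 5]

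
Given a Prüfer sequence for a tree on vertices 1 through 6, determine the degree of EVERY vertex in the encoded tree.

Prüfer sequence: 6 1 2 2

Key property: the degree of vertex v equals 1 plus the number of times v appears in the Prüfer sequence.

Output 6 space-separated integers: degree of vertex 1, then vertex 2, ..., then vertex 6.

p_1 = 6: count[6] becomes 1
p_2 = 1: count[1] becomes 1
p_3 = 2: count[2] becomes 1
p_4 = 2: count[2] becomes 2
Degrees (1 + count): deg[1]=1+1=2, deg[2]=1+2=3, deg[3]=1+0=1, deg[4]=1+0=1, deg[5]=1+0=1, deg[6]=1+1=2

Answer: 2 3 1 1 1 2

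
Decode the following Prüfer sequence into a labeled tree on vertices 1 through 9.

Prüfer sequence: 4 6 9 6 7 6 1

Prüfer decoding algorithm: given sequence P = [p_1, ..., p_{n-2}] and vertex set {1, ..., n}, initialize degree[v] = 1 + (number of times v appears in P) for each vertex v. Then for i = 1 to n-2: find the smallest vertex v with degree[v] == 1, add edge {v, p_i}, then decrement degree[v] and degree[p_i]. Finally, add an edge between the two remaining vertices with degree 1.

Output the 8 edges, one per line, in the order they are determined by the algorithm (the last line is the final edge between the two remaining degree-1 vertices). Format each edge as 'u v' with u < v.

Initial degrees: {1:2, 2:1, 3:1, 4:2, 5:1, 6:4, 7:2, 8:1, 9:2}
Step 1: smallest deg-1 vertex = 2, p_1 = 4. Add edge {2,4}. Now deg[2]=0, deg[4]=1.
Step 2: smallest deg-1 vertex = 3, p_2 = 6. Add edge {3,6}. Now deg[3]=0, deg[6]=3.
Step 3: smallest deg-1 vertex = 4, p_3 = 9. Add edge {4,9}. Now deg[4]=0, deg[9]=1.
Step 4: smallest deg-1 vertex = 5, p_4 = 6. Add edge {5,6}. Now deg[5]=0, deg[6]=2.
Step 5: smallest deg-1 vertex = 8, p_5 = 7. Add edge {7,8}. Now deg[8]=0, deg[7]=1.
Step 6: smallest deg-1 vertex = 7, p_6 = 6. Add edge {6,7}. Now deg[7]=0, deg[6]=1.
Step 7: smallest deg-1 vertex = 6, p_7 = 1. Add edge {1,6}. Now deg[6]=0, deg[1]=1.
Final: two remaining deg-1 vertices are 1, 9. Add edge {1,9}.

Answer: 2 4
3 6
4 9
5 6
7 8
6 7
1 6
1 9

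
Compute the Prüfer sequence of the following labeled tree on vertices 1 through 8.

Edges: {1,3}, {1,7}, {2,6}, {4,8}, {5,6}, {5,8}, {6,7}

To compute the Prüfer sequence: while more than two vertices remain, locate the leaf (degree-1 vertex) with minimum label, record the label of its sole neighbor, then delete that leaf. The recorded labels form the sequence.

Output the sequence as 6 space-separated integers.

Answer: 6 1 7 8 6 5

Derivation:
Step 1: leaves = {2,3,4}. Remove smallest leaf 2, emit neighbor 6.
Step 2: leaves = {3,4}. Remove smallest leaf 3, emit neighbor 1.
Step 3: leaves = {1,4}. Remove smallest leaf 1, emit neighbor 7.
Step 4: leaves = {4,7}. Remove smallest leaf 4, emit neighbor 8.
Step 5: leaves = {7,8}. Remove smallest leaf 7, emit neighbor 6.
Step 6: leaves = {6,8}. Remove smallest leaf 6, emit neighbor 5.
Done: 2 vertices remain (5, 8). Sequence = [6 1 7 8 6 5]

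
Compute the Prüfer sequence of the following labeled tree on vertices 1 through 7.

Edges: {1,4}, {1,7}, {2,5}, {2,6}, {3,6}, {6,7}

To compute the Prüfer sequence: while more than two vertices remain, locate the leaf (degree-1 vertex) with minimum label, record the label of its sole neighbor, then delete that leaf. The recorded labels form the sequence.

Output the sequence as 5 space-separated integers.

Step 1: leaves = {3,4,5}. Remove smallest leaf 3, emit neighbor 6.
Step 2: leaves = {4,5}. Remove smallest leaf 4, emit neighbor 1.
Step 3: leaves = {1,5}. Remove smallest leaf 1, emit neighbor 7.
Step 4: leaves = {5,7}. Remove smallest leaf 5, emit neighbor 2.
Step 5: leaves = {2,7}. Remove smallest leaf 2, emit neighbor 6.
Done: 2 vertices remain (6, 7). Sequence = [6 1 7 2 6]

Answer: 6 1 7 2 6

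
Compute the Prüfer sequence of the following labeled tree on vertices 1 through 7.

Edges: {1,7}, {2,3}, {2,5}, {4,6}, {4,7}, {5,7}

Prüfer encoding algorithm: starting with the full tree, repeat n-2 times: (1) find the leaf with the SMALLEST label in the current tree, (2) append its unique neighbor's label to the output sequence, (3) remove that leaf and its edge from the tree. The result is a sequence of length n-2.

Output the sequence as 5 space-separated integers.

Step 1: leaves = {1,3,6}. Remove smallest leaf 1, emit neighbor 7.
Step 2: leaves = {3,6}. Remove smallest leaf 3, emit neighbor 2.
Step 3: leaves = {2,6}. Remove smallest leaf 2, emit neighbor 5.
Step 4: leaves = {5,6}. Remove smallest leaf 5, emit neighbor 7.
Step 5: leaves = {6,7}. Remove smallest leaf 6, emit neighbor 4.
Done: 2 vertices remain (4, 7). Sequence = [7 2 5 7 4]

Answer: 7 2 5 7 4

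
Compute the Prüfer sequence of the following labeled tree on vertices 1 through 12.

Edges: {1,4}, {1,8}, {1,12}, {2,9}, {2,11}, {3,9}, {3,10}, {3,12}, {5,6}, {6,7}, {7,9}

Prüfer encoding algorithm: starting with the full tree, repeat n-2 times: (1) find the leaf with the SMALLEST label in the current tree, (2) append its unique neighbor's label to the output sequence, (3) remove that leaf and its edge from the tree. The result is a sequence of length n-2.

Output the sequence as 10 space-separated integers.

Step 1: leaves = {4,5,8,10,11}. Remove smallest leaf 4, emit neighbor 1.
Step 2: leaves = {5,8,10,11}. Remove smallest leaf 5, emit neighbor 6.
Step 3: leaves = {6,8,10,11}. Remove smallest leaf 6, emit neighbor 7.
Step 4: leaves = {7,8,10,11}. Remove smallest leaf 7, emit neighbor 9.
Step 5: leaves = {8,10,11}. Remove smallest leaf 8, emit neighbor 1.
Step 6: leaves = {1,10,11}. Remove smallest leaf 1, emit neighbor 12.
Step 7: leaves = {10,11,12}. Remove smallest leaf 10, emit neighbor 3.
Step 8: leaves = {11,12}. Remove smallest leaf 11, emit neighbor 2.
Step 9: leaves = {2,12}. Remove smallest leaf 2, emit neighbor 9.
Step 10: leaves = {9,12}. Remove smallest leaf 9, emit neighbor 3.
Done: 2 vertices remain (3, 12). Sequence = [1 6 7 9 1 12 3 2 9 3]

Answer: 1 6 7 9 1 12 3 2 9 3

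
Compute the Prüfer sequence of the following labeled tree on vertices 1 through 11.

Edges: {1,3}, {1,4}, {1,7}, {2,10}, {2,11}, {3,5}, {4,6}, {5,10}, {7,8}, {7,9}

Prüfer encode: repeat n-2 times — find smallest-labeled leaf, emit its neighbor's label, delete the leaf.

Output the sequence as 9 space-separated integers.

Answer: 4 1 7 7 1 3 5 10 2

Derivation:
Step 1: leaves = {6,8,9,11}. Remove smallest leaf 6, emit neighbor 4.
Step 2: leaves = {4,8,9,11}. Remove smallest leaf 4, emit neighbor 1.
Step 3: leaves = {8,9,11}. Remove smallest leaf 8, emit neighbor 7.
Step 4: leaves = {9,11}. Remove smallest leaf 9, emit neighbor 7.
Step 5: leaves = {7,11}. Remove smallest leaf 7, emit neighbor 1.
Step 6: leaves = {1,11}. Remove smallest leaf 1, emit neighbor 3.
Step 7: leaves = {3,11}. Remove smallest leaf 3, emit neighbor 5.
Step 8: leaves = {5,11}. Remove smallest leaf 5, emit neighbor 10.
Step 9: leaves = {10,11}. Remove smallest leaf 10, emit neighbor 2.
Done: 2 vertices remain (2, 11). Sequence = [4 1 7 7 1 3 5 10 2]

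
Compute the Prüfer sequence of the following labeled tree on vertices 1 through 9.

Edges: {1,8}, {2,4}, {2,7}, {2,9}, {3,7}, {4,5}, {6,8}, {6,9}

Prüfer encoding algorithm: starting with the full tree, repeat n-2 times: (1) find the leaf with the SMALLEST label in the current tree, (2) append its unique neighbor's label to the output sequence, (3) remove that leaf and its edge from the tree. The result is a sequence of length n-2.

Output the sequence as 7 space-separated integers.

Answer: 8 7 4 2 2 9 6

Derivation:
Step 1: leaves = {1,3,5}. Remove smallest leaf 1, emit neighbor 8.
Step 2: leaves = {3,5,8}. Remove smallest leaf 3, emit neighbor 7.
Step 3: leaves = {5,7,8}. Remove smallest leaf 5, emit neighbor 4.
Step 4: leaves = {4,7,8}. Remove smallest leaf 4, emit neighbor 2.
Step 5: leaves = {7,8}. Remove smallest leaf 7, emit neighbor 2.
Step 6: leaves = {2,8}. Remove smallest leaf 2, emit neighbor 9.
Step 7: leaves = {8,9}. Remove smallest leaf 8, emit neighbor 6.
Done: 2 vertices remain (6, 9). Sequence = [8 7 4 2 2 9 6]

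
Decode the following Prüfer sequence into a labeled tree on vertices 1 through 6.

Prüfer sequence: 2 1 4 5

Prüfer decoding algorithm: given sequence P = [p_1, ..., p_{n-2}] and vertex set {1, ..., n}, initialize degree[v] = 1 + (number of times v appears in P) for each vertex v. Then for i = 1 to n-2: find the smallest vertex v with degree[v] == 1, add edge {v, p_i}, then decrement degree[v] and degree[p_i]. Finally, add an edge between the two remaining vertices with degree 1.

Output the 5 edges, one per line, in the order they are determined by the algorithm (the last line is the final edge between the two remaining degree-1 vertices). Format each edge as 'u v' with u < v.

Answer: 2 3
1 2
1 4
4 5
5 6

Derivation:
Initial degrees: {1:2, 2:2, 3:1, 4:2, 5:2, 6:1}
Step 1: smallest deg-1 vertex = 3, p_1 = 2. Add edge {2,3}. Now deg[3]=0, deg[2]=1.
Step 2: smallest deg-1 vertex = 2, p_2 = 1. Add edge {1,2}. Now deg[2]=0, deg[1]=1.
Step 3: smallest deg-1 vertex = 1, p_3 = 4. Add edge {1,4}. Now deg[1]=0, deg[4]=1.
Step 4: smallest deg-1 vertex = 4, p_4 = 5. Add edge {4,5}. Now deg[4]=0, deg[5]=1.
Final: two remaining deg-1 vertices are 5, 6. Add edge {5,6}.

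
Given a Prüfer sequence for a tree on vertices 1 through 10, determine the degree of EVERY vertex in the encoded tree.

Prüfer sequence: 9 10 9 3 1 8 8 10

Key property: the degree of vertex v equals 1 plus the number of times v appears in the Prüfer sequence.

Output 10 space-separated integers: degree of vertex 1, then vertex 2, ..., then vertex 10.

p_1 = 9: count[9] becomes 1
p_2 = 10: count[10] becomes 1
p_3 = 9: count[9] becomes 2
p_4 = 3: count[3] becomes 1
p_5 = 1: count[1] becomes 1
p_6 = 8: count[8] becomes 1
p_7 = 8: count[8] becomes 2
p_8 = 10: count[10] becomes 2
Degrees (1 + count): deg[1]=1+1=2, deg[2]=1+0=1, deg[3]=1+1=2, deg[4]=1+0=1, deg[5]=1+0=1, deg[6]=1+0=1, deg[7]=1+0=1, deg[8]=1+2=3, deg[9]=1+2=3, deg[10]=1+2=3

Answer: 2 1 2 1 1 1 1 3 3 3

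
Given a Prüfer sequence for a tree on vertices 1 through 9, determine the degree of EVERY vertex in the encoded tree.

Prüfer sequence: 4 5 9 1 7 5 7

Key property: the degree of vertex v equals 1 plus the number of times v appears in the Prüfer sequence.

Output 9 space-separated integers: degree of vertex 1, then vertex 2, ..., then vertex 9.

p_1 = 4: count[4] becomes 1
p_2 = 5: count[5] becomes 1
p_3 = 9: count[9] becomes 1
p_4 = 1: count[1] becomes 1
p_5 = 7: count[7] becomes 1
p_6 = 5: count[5] becomes 2
p_7 = 7: count[7] becomes 2
Degrees (1 + count): deg[1]=1+1=2, deg[2]=1+0=1, deg[3]=1+0=1, deg[4]=1+1=2, deg[5]=1+2=3, deg[6]=1+0=1, deg[7]=1+2=3, deg[8]=1+0=1, deg[9]=1+1=2

Answer: 2 1 1 2 3 1 3 1 2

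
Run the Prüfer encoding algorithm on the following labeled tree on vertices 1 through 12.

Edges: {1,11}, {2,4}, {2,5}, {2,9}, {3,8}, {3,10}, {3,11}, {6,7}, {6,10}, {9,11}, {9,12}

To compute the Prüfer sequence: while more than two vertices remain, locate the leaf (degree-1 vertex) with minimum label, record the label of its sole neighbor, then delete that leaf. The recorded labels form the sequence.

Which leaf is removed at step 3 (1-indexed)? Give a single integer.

Answer: 5

Derivation:
Step 1: current leaves = {1,4,5,7,8,12}. Remove leaf 1 (neighbor: 11).
Step 2: current leaves = {4,5,7,8,12}. Remove leaf 4 (neighbor: 2).
Step 3: current leaves = {5,7,8,12}. Remove leaf 5 (neighbor: 2).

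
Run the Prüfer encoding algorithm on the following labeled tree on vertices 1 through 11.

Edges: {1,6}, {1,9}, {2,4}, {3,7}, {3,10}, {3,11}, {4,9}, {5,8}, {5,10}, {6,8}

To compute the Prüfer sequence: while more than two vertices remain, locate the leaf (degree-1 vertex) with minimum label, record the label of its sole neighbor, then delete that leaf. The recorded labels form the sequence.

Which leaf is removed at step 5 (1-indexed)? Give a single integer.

Step 1: current leaves = {2,7,11}. Remove leaf 2 (neighbor: 4).
Step 2: current leaves = {4,7,11}. Remove leaf 4 (neighbor: 9).
Step 3: current leaves = {7,9,11}. Remove leaf 7 (neighbor: 3).
Step 4: current leaves = {9,11}. Remove leaf 9 (neighbor: 1).
Step 5: current leaves = {1,11}. Remove leaf 1 (neighbor: 6).

Answer: 1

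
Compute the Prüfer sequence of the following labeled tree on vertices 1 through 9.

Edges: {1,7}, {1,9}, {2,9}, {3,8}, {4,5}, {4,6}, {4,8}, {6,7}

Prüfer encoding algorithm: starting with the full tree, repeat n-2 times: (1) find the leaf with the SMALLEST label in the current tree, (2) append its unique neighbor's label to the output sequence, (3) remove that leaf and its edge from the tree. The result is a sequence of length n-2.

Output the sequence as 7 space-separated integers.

Answer: 9 8 4 4 6 7 1

Derivation:
Step 1: leaves = {2,3,5}. Remove smallest leaf 2, emit neighbor 9.
Step 2: leaves = {3,5,9}. Remove smallest leaf 3, emit neighbor 8.
Step 3: leaves = {5,8,9}. Remove smallest leaf 5, emit neighbor 4.
Step 4: leaves = {8,9}. Remove smallest leaf 8, emit neighbor 4.
Step 5: leaves = {4,9}. Remove smallest leaf 4, emit neighbor 6.
Step 6: leaves = {6,9}. Remove smallest leaf 6, emit neighbor 7.
Step 7: leaves = {7,9}. Remove smallest leaf 7, emit neighbor 1.
Done: 2 vertices remain (1, 9). Sequence = [9 8 4 4 6 7 1]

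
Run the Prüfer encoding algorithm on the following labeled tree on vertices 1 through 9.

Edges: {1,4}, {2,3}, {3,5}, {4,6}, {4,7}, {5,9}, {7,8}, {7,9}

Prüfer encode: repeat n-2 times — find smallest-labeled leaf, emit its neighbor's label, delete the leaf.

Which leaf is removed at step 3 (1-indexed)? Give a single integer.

Step 1: current leaves = {1,2,6,8}. Remove leaf 1 (neighbor: 4).
Step 2: current leaves = {2,6,8}. Remove leaf 2 (neighbor: 3).
Step 3: current leaves = {3,6,8}. Remove leaf 3 (neighbor: 5).

Answer: 3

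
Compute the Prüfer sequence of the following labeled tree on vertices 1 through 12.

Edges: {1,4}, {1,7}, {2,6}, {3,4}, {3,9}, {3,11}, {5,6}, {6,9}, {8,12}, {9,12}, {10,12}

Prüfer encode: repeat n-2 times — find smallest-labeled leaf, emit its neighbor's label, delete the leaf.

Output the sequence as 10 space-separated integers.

Answer: 6 6 9 1 4 3 12 12 3 9

Derivation:
Step 1: leaves = {2,5,7,8,10,11}. Remove smallest leaf 2, emit neighbor 6.
Step 2: leaves = {5,7,8,10,11}. Remove smallest leaf 5, emit neighbor 6.
Step 3: leaves = {6,7,8,10,11}. Remove smallest leaf 6, emit neighbor 9.
Step 4: leaves = {7,8,10,11}. Remove smallest leaf 7, emit neighbor 1.
Step 5: leaves = {1,8,10,11}. Remove smallest leaf 1, emit neighbor 4.
Step 6: leaves = {4,8,10,11}. Remove smallest leaf 4, emit neighbor 3.
Step 7: leaves = {8,10,11}. Remove smallest leaf 8, emit neighbor 12.
Step 8: leaves = {10,11}. Remove smallest leaf 10, emit neighbor 12.
Step 9: leaves = {11,12}. Remove smallest leaf 11, emit neighbor 3.
Step 10: leaves = {3,12}. Remove smallest leaf 3, emit neighbor 9.
Done: 2 vertices remain (9, 12). Sequence = [6 6 9 1 4 3 12 12 3 9]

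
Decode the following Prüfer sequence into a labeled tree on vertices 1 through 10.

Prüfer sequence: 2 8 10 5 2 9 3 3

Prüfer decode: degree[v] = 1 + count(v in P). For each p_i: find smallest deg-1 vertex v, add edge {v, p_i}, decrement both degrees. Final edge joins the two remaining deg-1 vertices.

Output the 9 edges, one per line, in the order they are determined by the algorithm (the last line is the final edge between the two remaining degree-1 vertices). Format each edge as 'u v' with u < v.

Initial degrees: {1:1, 2:3, 3:3, 4:1, 5:2, 6:1, 7:1, 8:2, 9:2, 10:2}
Step 1: smallest deg-1 vertex = 1, p_1 = 2. Add edge {1,2}. Now deg[1]=0, deg[2]=2.
Step 2: smallest deg-1 vertex = 4, p_2 = 8. Add edge {4,8}. Now deg[4]=0, deg[8]=1.
Step 3: smallest deg-1 vertex = 6, p_3 = 10. Add edge {6,10}. Now deg[6]=0, deg[10]=1.
Step 4: smallest deg-1 vertex = 7, p_4 = 5. Add edge {5,7}. Now deg[7]=0, deg[5]=1.
Step 5: smallest deg-1 vertex = 5, p_5 = 2. Add edge {2,5}. Now deg[5]=0, deg[2]=1.
Step 6: smallest deg-1 vertex = 2, p_6 = 9. Add edge {2,9}. Now deg[2]=0, deg[9]=1.
Step 7: smallest deg-1 vertex = 8, p_7 = 3. Add edge {3,8}. Now deg[8]=0, deg[3]=2.
Step 8: smallest deg-1 vertex = 9, p_8 = 3. Add edge {3,9}. Now deg[9]=0, deg[3]=1.
Final: two remaining deg-1 vertices are 3, 10. Add edge {3,10}.

Answer: 1 2
4 8
6 10
5 7
2 5
2 9
3 8
3 9
3 10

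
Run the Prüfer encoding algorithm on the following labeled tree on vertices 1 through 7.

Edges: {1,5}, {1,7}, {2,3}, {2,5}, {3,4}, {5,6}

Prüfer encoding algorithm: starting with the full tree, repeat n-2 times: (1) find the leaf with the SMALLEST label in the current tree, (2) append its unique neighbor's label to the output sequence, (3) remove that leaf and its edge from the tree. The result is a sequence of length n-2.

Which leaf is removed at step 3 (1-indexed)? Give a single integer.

Answer: 2

Derivation:
Step 1: current leaves = {4,6,7}. Remove leaf 4 (neighbor: 3).
Step 2: current leaves = {3,6,7}. Remove leaf 3 (neighbor: 2).
Step 3: current leaves = {2,6,7}. Remove leaf 2 (neighbor: 5).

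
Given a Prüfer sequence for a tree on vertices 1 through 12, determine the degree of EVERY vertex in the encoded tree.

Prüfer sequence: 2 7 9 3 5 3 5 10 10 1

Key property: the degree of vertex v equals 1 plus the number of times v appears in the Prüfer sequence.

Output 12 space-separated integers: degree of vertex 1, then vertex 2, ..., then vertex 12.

p_1 = 2: count[2] becomes 1
p_2 = 7: count[7] becomes 1
p_3 = 9: count[9] becomes 1
p_4 = 3: count[3] becomes 1
p_5 = 5: count[5] becomes 1
p_6 = 3: count[3] becomes 2
p_7 = 5: count[5] becomes 2
p_8 = 10: count[10] becomes 1
p_9 = 10: count[10] becomes 2
p_10 = 1: count[1] becomes 1
Degrees (1 + count): deg[1]=1+1=2, deg[2]=1+1=2, deg[3]=1+2=3, deg[4]=1+0=1, deg[5]=1+2=3, deg[6]=1+0=1, deg[7]=1+1=2, deg[8]=1+0=1, deg[9]=1+1=2, deg[10]=1+2=3, deg[11]=1+0=1, deg[12]=1+0=1

Answer: 2 2 3 1 3 1 2 1 2 3 1 1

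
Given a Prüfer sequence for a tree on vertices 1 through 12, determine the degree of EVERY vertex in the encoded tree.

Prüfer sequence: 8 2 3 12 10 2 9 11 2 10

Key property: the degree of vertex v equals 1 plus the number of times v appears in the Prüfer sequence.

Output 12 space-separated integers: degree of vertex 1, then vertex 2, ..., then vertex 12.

p_1 = 8: count[8] becomes 1
p_2 = 2: count[2] becomes 1
p_3 = 3: count[3] becomes 1
p_4 = 12: count[12] becomes 1
p_5 = 10: count[10] becomes 1
p_6 = 2: count[2] becomes 2
p_7 = 9: count[9] becomes 1
p_8 = 11: count[11] becomes 1
p_9 = 2: count[2] becomes 3
p_10 = 10: count[10] becomes 2
Degrees (1 + count): deg[1]=1+0=1, deg[2]=1+3=4, deg[3]=1+1=2, deg[4]=1+0=1, deg[5]=1+0=1, deg[6]=1+0=1, deg[7]=1+0=1, deg[8]=1+1=2, deg[9]=1+1=2, deg[10]=1+2=3, deg[11]=1+1=2, deg[12]=1+1=2

Answer: 1 4 2 1 1 1 1 2 2 3 2 2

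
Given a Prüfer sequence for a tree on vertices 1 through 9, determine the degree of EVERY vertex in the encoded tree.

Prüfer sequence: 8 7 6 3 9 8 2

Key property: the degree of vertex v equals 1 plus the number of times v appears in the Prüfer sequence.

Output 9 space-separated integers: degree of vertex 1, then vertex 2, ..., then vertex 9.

Answer: 1 2 2 1 1 2 2 3 2

Derivation:
p_1 = 8: count[8] becomes 1
p_2 = 7: count[7] becomes 1
p_3 = 6: count[6] becomes 1
p_4 = 3: count[3] becomes 1
p_5 = 9: count[9] becomes 1
p_6 = 8: count[8] becomes 2
p_7 = 2: count[2] becomes 1
Degrees (1 + count): deg[1]=1+0=1, deg[2]=1+1=2, deg[3]=1+1=2, deg[4]=1+0=1, deg[5]=1+0=1, deg[6]=1+1=2, deg[7]=1+1=2, deg[8]=1+2=3, deg[9]=1+1=2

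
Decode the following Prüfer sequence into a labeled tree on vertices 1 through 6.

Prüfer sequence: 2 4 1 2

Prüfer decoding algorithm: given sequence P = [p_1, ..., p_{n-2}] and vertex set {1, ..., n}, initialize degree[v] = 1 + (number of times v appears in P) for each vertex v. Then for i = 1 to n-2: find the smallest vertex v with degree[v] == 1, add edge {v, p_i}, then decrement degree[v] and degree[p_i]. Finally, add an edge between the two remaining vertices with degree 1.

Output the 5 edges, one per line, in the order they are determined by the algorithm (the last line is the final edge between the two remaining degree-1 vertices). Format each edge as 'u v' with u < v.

Answer: 2 3
4 5
1 4
1 2
2 6

Derivation:
Initial degrees: {1:2, 2:3, 3:1, 4:2, 5:1, 6:1}
Step 1: smallest deg-1 vertex = 3, p_1 = 2. Add edge {2,3}. Now deg[3]=0, deg[2]=2.
Step 2: smallest deg-1 vertex = 5, p_2 = 4. Add edge {4,5}. Now deg[5]=0, deg[4]=1.
Step 3: smallest deg-1 vertex = 4, p_3 = 1. Add edge {1,4}. Now deg[4]=0, deg[1]=1.
Step 4: smallest deg-1 vertex = 1, p_4 = 2. Add edge {1,2}. Now deg[1]=0, deg[2]=1.
Final: two remaining deg-1 vertices are 2, 6. Add edge {2,6}.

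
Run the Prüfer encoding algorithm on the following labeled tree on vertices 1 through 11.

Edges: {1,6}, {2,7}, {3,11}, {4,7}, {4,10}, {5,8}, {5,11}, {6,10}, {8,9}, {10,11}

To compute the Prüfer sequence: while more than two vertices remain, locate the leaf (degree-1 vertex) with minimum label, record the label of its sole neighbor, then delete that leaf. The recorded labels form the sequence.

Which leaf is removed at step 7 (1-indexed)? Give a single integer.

Answer: 9

Derivation:
Step 1: current leaves = {1,2,3,9}. Remove leaf 1 (neighbor: 6).
Step 2: current leaves = {2,3,6,9}. Remove leaf 2 (neighbor: 7).
Step 3: current leaves = {3,6,7,9}. Remove leaf 3 (neighbor: 11).
Step 4: current leaves = {6,7,9}. Remove leaf 6 (neighbor: 10).
Step 5: current leaves = {7,9}. Remove leaf 7 (neighbor: 4).
Step 6: current leaves = {4,9}. Remove leaf 4 (neighbor: 10).
Step 7: current leaves = {9,10}. Remove leaf 9 (neighbor: 8).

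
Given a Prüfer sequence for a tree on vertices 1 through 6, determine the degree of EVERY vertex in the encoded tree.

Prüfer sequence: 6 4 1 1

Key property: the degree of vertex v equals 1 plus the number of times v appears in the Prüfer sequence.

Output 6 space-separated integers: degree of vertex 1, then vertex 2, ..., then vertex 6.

p_1 = 6: count[6] becomes 1
p_2 = 4: count[4] becomes 1
p_3 = 1: count[1] becomes 1
p_4 = 1: count[1] becomes 2
Degrees (1 + count): deg[1]=1+2=3, deg[2]=1+0=1, deg[3]=1+0=1, deg[4]=1+1=2, deg[5]=1+0=1, deg[6]=1+1=2

Answer: 3 1 1 2 1 2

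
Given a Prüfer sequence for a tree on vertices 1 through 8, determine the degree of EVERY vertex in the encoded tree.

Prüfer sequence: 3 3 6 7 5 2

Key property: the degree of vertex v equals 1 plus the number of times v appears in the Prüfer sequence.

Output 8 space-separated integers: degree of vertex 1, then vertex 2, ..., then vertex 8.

p_1 = 3: count[3] becomes 1
p_2 = 3: count[3] becomes 2
p_3 = 6: count[6] becomes 1
p_4 = 7: count[7] becomes 1
p_5 = 5: count[5] becomes 1
p_6 = 2: count[2] becomes 1
Degrees (1 + count): deg[1]=1+0=1, deg[2]=1+1=2, deg[3]=1+2=3, deg[4]=1+0=1, deg[5]=1+1=2, deg[6]=1+1=2, deg[7]=1+1=2, deg[8]=1+0=1

Answer: 1 2 3 1 2 2 2 1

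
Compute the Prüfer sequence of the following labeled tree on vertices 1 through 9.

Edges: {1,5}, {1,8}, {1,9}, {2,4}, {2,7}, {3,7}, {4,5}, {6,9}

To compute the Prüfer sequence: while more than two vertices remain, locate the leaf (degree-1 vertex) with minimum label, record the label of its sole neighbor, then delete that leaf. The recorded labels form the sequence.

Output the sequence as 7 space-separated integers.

Step 1: leaves = {3,6,8}. Remove smallest leaf 3, emit neighbor 7.
Step 2: leaves = {6,7,8}. Remove smallest leaf 6, emit neighbor 9.
Step 3: leaves = {7,8,9}. Remove smallest leaf 7, emit neighbor 2.
Step 4: leaves = {2,8,9}. Remove smallest leaf 2, emit neighbor 4.
Step 5: leaves = {4,8,9}. Remove smallest leaf 4, emit neighbor 5.
Step 6: leaves = {5,8,9}. Remove smallest leaf 5, emit neighbor 1.
Step 7: leaves = {8,9}. Remove smallest leaf 8, emit neighbor 1.
Done: 2 vertices remain (1, 9). Sequence = [7 9 2 4 5 1 1]

Answer: 7 9 2 4 5 1 1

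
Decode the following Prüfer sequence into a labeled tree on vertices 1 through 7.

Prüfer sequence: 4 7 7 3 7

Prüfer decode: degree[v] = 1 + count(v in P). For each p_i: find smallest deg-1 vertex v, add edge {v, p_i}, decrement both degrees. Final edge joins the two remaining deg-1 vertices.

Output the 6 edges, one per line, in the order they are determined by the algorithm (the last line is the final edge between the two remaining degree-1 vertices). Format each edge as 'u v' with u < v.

Initial degrees: {1:1, 2:1, 3:2, 4:2, 5:1, 6:1, 7:4}
Step 1: smallest deg-1 vertex = 1, p_1 = 4. Add edge {1,4}. Now deg[1]=0, deg[4]=1.
Step 2: smallest deg-1 vertex = 2, p_2 = 7. Add edge {2,7}. Now deg[2]=0, deg[7]=3.
Step 3: smallest deg-1 vertex = 4, p_3 = 7. Add edge {4,7}. Now deg[4]=0, deg[7]=2.
Step 4: smallest deg-1 vertex = 5, p_4 = 3. Add edge {3,5}. Now deg[5]=0, deg[3]=1.
Step 5: smallest deg-1 vertex = 3, p_5 = 7. Add edge {3,7}. Now deg[3]=0, deg[7]=1.
Final: two remaining deg-1 vertices are 6, 7. Add edge {6,7}.

Answer: 1 4
2 7
4 7
3 5
3 7
6 7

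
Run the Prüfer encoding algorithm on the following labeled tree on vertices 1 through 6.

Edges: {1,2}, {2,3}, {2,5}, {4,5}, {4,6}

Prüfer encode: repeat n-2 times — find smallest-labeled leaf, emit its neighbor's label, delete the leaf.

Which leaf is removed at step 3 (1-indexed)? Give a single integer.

Answer: 2

Derivation:
Step 1: current leaves = {1,3,6}. Remove leaf 1 (neighbor: 2).
Step 2: current leaves = {3,6}. Remove leaf 3 (neighbor: 2).
Step 3: current leaves = {2,6}. Remove leaf 2 (neighbor: 5).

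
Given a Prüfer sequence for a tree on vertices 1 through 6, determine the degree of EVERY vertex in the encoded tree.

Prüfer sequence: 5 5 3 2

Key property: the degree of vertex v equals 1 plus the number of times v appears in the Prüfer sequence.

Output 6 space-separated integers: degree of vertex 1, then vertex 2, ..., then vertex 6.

p_1 = 5: count[5] becomes 1
p_2 = 5: count[5] becomes 2
p_3 = 3: count[3] becomes 1
p_4 = 2: count[2] becomes 1
Degrees (1 + count): deg[1]=1+0=1, deg[2]=1+1=2, deg[3]=1+1=2, deg[4]=1+0=1, deg[5]=1+2=3, deg[6]=1+0=1

Answer: 1 2 2 1 3 1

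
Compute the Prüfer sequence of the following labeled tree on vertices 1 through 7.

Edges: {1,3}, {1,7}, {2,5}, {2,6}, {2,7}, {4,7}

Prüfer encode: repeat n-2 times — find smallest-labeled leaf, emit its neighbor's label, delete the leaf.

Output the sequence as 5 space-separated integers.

Answer: 1 7 7 2 2

Derivation:
Step 1: leaves = {3,4,5,6}. Remove smallest leaf 3, emit neighbor 1.
Step 2: leaves = {1,4,5,6}. Remove smallest leaf 1, emit neighbor 7.
Step 3: leaves = {4,5,6}. Remove smallest leaf 4, emit neighbor 7.
Step 4: leaves = {5,6,7}. Remove smallest leaf 5, emit neighbor 2.
Step 5: leaves = {6,7}. Remove smallest leaf 6, emit neighbor 2.
Done: 2 vertices remain (2, 7). Sequence = [1 7 7 2 2]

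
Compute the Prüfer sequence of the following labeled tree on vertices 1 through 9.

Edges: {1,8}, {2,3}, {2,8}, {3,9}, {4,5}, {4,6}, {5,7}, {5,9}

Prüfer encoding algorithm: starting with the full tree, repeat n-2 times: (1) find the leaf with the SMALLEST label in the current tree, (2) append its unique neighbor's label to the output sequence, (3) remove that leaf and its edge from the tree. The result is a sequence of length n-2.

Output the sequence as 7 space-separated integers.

Step 1: leaves = {1,6,7}. Remove smallest leaf 1, emit neighbor 8.
Step 2: leaves = {6,7,8}. Remove smallest leaf 6, emit neighbor 4.
Step 3: leaves = {4,7,8}. Remove smallest leaf 4, emit neighbor 5.
Step 4: leaves = {7,8}. Remove smallest leaf 7, emit neighbor 5.
Step 5: leaves = {5,8}. Remove smallest leaf 5, emit neighbor 9.
Step 6: leaves = {8,9}. Remove smallest leaf 8, emit neighbor 2.
Step 7: leaves = {2,9}. Remove smallest leaf 2, emit neighbor 3.
Done: 2 vertices remain (3, 9). Sequence = [8 4 5 5 9 2 3]

Answer: 8 4 5 5 9 2 3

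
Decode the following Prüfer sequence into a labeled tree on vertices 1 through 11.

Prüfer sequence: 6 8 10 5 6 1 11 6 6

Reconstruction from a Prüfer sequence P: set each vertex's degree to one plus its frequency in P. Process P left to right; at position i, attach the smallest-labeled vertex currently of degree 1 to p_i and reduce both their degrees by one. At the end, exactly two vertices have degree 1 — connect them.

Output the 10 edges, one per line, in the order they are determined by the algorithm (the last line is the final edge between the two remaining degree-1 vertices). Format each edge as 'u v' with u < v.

Answer: 2 6
3 8
4 10
5 7
5 6
1 8
1 11
6 9
6 10
6 11

Derivation:
Initial degrees: {1:2, 2:1, 3:1, 4:1, 5:2, 6:5, 7:1, 8:2, 9:1, 10:2, 11:2}
Step 1: smallest deg-1 vertex = 2, p_1 = 6. Add edge {2,6}. Now deg[2]=0, deg[6]=4.
Step 2: smallest deg-1 vertex = 3, p_2 = 8. Add edge {3,8}. Now deg[3]=0, deg[8]=1.
Step 3: smallest deg-1 vertex = 4, p_3 = 10. Add edge {4,10}. Now deg[4]=0, deg[10]=1.
Step 4: smallest deg-1 vertex = 7, p_4 = 5. Add edge {5,7}. Now deg[7]=0, deg[5]=1.
Step 5: smallest deg-1 vertex = 5, p_5 = 6. Add edge {5,6}. Now deg[5]=0, deg[6]=3.
Step 6: smallest deg-1 vertex = 8, p_6 = 1. Add edge {1,8}. Now deg[8]=0, deg[1]=1.
Step 7: smallest deg-1 vertex = 1, p_7 = 11. Add edge {1,11}. Now deg[1]=0, deg[11]=1.
Step 8: smallest deg-1 vertex = 9, p_8 = 6. Add edge {6,9}. Now deg[9]=0, deg[6]=2.
Step 9: smallest deg-1 vertex = 10, p_9 = 6. Add edge {6,10}. Now deg[10]=0, deg[6]=1.
Final: two remaining deg-1 vertices are 6, 11. Add edge {6,11}.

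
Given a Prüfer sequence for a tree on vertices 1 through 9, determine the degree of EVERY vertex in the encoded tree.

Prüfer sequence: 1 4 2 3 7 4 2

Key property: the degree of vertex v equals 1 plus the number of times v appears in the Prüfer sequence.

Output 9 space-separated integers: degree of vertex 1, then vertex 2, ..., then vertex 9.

p_1 = 1: count[1] becomes 1
p_2 = 4: count[4] becomes 1
p_3 = 2: count[2] becomes 1
p_4 = 3: count[3] becomes 1
p_5 = 7: count[7] becomes 1
p_6 = 4: count[4] becomes 2
p_7 = 2: count[2] becomes 2
Degrees (1 + count): deg[1]=1+1=2, deg[2]=1+2=3, deg[3]=1+1=2, deg[4]=1+2=3, deg[5]=1+0=1, deg[6]=1+0=1, deg[7]=1+1=2, deg[8]=1+0=1, deg[9]=1+0=1

Answer: 2 3 2 3 1 1 2 1 1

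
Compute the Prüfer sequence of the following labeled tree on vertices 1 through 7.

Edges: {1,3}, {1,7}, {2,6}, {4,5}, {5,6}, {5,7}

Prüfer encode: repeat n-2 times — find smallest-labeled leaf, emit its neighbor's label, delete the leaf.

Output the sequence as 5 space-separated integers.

Step 1: leaves = {2,3,4}. Remove smallest leaf 2, emit neighbor 6.
Step 2: leaves = {3,4,6}. Remove smallest leaf 3, emit neighbor 1.
Step 3: leaves = {1,4,6}. Remove smallest leaf 1, emit neighbor 7.
Step 4: leaves = {4,6,7}. Remove smallest leaf 4, emit neighbor 5.
Step 5: leaves = {6,7}. Remove smallest leaf 6, emit neighbor 5.
Done: 2 vertices remain (5, 7). Sequence = [6 1 7 5 5]

Answer: 6 1 7 5 5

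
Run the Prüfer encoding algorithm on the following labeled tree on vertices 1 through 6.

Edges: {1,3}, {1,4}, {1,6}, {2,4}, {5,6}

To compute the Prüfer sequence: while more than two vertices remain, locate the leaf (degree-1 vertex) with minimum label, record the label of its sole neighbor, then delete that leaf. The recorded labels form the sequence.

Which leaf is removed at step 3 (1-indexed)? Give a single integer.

Step 1: current leaves = {2,3,5}. Remove leaf 2 (neighbor: 4).
Step 2: current leaves = {3,4,5}. Remove leaf 3 (neighbor: 1).
Step 3: current leaves = {4,5}. Remove leaf 4 (neighbor: 1).

Answer: 4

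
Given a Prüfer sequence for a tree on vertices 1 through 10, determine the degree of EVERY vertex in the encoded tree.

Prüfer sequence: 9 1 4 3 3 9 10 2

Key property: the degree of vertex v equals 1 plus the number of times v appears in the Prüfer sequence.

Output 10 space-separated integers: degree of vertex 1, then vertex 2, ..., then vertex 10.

p_1 = 9: count[9] becomes 1
p_2 = 1: count[1] becomes 1
p_3 = 4: count[4] becomes 1
p_4 = 3: count[3] becomes 1
p_5 = 3: count[3] becomes 2
p_6 = 9: count[9] becomes 2
p_7 = 10: count[10] becomes 1
p_8 = 2: count[2] becomes 1
Degrees (1 + count): deg[1]=1+1=2, deg[2]=1+1=2, deg[3]=1+2=3, deg[4]=1+1=2, deg[5]=1+0=1, deg[6]=1+0=1, deg[7]=1+0=1, deg[8]=1+0=1, deg[9]=1+2=3, deg[10]=1+1=2

Answer: 2 2 3 2 1 1 1 1 3 2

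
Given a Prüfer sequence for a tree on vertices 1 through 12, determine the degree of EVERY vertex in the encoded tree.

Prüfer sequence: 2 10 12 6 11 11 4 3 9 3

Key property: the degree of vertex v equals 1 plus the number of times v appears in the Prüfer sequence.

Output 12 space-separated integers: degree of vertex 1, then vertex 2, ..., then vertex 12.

p_1 = 2: count[2] becomes 1
p_2 = 10: count[10] becomes 1
p_3 = 12: count[12] becomes 1
p_4 = 6: count[6] becomes 1
p_5 = 11: count[11] becomes 1
p_6 = 11: count[11] becomes 2
p_7 = 4: count[4] becomes 1
p_8 = 3: count[3] becomes 1
p_9 = 9: count[9] becomes 1
p_10 = 3: count[3] becomes 2
Degrees (1 + count): deg[1]=1+0=1, deg[2]=1+1=2, deg[3]=1+2=3, deg[4]=1+1=2, deg[5]=1+0=1, deg[6]=1+1=2, deg[7]=1+0=1, deg[8]=1+0=1, deg[9]=1+1=2, deg[10]=1+1=2, deg[11]=1+2=3, deg[12]=1+1=2

Answer: 1 2 3 2 1 2 1 1 2 2 3 2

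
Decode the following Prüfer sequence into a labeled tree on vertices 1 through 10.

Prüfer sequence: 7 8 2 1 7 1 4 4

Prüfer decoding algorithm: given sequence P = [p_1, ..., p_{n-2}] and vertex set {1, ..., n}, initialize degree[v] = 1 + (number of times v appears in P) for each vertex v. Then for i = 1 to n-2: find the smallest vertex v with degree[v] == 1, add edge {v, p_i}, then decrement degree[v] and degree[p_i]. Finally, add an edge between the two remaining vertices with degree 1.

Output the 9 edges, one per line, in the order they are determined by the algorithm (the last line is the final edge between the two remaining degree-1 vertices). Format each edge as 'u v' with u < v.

Answer: 3 7
5 8
2 6
1 2
7 8
1 7
1 4
4 9
4 10

Derivation:
Initial degrees: {1:3, 2:2, 3:1, 4:3, 5:1, 6:1, 7:3, 8:2, 9:1, 10:1}
Step 1: smallest deg-1 vertex = 3, p_1 = 7. Add edge {3,7}. Now deg[3]=0, deg[7]=2.
Step 2: smallest deg-1 vertex = 5, p_2 = 8. Add edge {5,8}. Now deg[5]=0, deg[8]=1.
Step 3: smallest deg-1 vertex = 6, p_3 = 2. Add edge {2,6}. Now deg[6]=0, deg[2]=1.
Step 4: smallest deg-1 vertex = 2, p_4 = 1. Add edge {1,2}. Now deg[2]=0, deg[1]=2.
Step 5: smallest deg-1 vertex = 8, p_5 = 7. Add edge {7,8}. Now deg[8]=0, deg[7]=1.
Step 6: smallest deg-1 vertex = 7, p_6 = 1. Add edge {1,7}. Now deg[7]=0, deg[1]=1.
Step 7: smallest deg-1 vertex = 1, p_7 = 4. Add edge {1,4}. Now deg[1]=0, deg[4]=2.
Step 8: smallest deg-1 vertex = 9, p_8 = 4. Add edge {4,9}. Now deg[9]=0, deg[4]=1.
Final: two remaining deg-1 vertices are 4, 10. Add edge {4,10}.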